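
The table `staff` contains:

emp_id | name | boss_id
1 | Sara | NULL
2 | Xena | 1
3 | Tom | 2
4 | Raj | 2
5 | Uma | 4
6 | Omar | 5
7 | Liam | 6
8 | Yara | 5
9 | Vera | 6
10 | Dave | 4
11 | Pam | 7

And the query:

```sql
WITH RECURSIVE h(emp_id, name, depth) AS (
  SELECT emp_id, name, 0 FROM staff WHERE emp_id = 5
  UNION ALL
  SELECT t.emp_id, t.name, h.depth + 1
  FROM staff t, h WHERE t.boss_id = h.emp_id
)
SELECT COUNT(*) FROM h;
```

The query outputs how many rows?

6

Base: emp_id=5 (Uma) at depth 0.
Iteration 1: rows with boss_id in {5} -> Omar (id 6, depth 1), Yara (id 8, depth 1).
Iteration 2: rows with boss_id in {6,8} -> Liam (id 7, depth 2), Vera (id 9, depth 2).
Iteration 3: rows with boss_id in {7,9} -> Pam (id 11, depth 3).
Iteration 4: no rows with boss_id in {11}; recursion stops.
Total rows emitted: 6.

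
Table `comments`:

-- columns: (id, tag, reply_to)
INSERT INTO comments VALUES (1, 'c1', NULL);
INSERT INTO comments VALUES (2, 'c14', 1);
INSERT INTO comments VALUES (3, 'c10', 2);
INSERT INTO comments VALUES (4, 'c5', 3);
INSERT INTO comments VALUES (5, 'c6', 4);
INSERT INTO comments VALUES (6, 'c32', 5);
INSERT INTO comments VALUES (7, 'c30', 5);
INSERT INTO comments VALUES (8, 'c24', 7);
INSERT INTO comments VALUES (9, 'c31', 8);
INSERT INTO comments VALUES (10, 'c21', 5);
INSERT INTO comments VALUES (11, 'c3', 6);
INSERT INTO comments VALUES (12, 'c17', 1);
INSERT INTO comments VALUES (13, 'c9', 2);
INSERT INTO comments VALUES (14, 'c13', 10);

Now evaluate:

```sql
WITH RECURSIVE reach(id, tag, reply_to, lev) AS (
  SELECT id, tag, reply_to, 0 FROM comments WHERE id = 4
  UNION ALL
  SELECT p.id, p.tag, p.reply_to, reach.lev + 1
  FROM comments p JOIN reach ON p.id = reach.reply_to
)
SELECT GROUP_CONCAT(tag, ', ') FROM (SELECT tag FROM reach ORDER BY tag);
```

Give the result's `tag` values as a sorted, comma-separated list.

c1, c10, c14, c5

Base: id=4 (c5), reply_to=3, lev 0.
Iteration 1: join on id=3 -> c10 (id 3, reply_to=2, lev 1).
Iteration 2: join on id=2 -> c14 (id 2, reply_to=1, lev 2).
Iteration 3: join on id=1 -> c1 (id 1, reply_to=NULL, lev 3).
Iteration 4: reply_to is NULL; no match; recursion stops.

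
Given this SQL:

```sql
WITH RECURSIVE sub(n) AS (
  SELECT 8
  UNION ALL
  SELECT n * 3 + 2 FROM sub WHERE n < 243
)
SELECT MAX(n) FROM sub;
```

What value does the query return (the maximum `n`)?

Base: n=8.
Iteration 1: 8 < 243 holds -> n = 8 * 3 + 2 = 26.
Iteration 2: 26 < 243 holds -> n = 26 * 3 + 2 = 80.
Iteration 3: 80 < 243 holds -> n = 80 * 3 + 2 = 242.
Iteration 4: 242 < 243 holds -> n = 242 * 3 + 2 = 728.
Iteration 5: 728 < 243 fails; recursion stops.
n values: 8, 26, 80, 242, 728; the maximum is 728.

728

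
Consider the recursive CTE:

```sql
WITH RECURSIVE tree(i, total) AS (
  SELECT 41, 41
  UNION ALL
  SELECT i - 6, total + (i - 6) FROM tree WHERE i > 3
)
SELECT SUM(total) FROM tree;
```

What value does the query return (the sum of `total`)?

972

Base: i=41, total=41.
Iteration 1: 41 > 3 holds -> i = 41 - 6 = 35, total = 41 + 35 = 76.
Iteration 2: 35 > 3 holds -> i = 35 - 6 = 29, total = 76 + 29 = 105.
Iteration 3: 29 > 3 holds -> i = 29 - 6 = 23, total = 105 + 23 = 128.
Iteration 4: 23 > 3 holds -> i = 23 - 6 = 17, total = 128 + 17 = 145.
Iteration 5: 17 > 3 holds -> i = 17 - 6 = 11, total = 145 + 11 = 156.
Iteration 6: 11 > 3 holds -> i = 11 - 6 = 5, total = 156 + 5 = 161.
Iteration 7: 5 > 3 holds -> i = 5 - 6 = -1, total = 161 + -1 = 160.
Iteration 8: -1 > 3 fails; recursion stops.
SUM(total) = 41 + 76 + 105 + 128 + 145 + 156 + 161 + 160 = 972.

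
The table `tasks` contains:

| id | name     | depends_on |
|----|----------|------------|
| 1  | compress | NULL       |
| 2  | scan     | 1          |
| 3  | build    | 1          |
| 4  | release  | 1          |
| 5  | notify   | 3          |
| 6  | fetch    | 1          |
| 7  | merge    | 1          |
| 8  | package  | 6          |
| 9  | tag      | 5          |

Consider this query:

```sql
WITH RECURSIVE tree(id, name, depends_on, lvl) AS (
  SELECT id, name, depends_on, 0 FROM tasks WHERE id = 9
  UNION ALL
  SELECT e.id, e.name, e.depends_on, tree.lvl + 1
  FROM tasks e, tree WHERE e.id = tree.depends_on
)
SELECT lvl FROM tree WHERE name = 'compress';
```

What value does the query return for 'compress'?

Base: id=9 (tag), depends_on=5, lvl 0.
Iteration 1: join on id=5 -> notify (id 5, depends_on=3, lvl 1).
Iteration 2: join on id=3 -> build (id 3, depends_on=1, lvl 2).
Iteration 3: join on id=1 -> compress (id 1, depends_on=NULL, lvl 3).
Iteration 4: depends_on is NULL; no match; recursion stops.

3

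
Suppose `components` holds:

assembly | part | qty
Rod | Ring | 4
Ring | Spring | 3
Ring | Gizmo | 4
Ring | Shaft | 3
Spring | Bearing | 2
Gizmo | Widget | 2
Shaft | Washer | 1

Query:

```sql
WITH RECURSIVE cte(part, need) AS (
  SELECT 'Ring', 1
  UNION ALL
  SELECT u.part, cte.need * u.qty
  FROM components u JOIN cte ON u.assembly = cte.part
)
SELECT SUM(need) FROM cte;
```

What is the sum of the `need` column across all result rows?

28

Base: (Ring, need=1).
Iteration 1: components of {Ring} -> Gizmo = 1*4 = 4, Shaft = 1*3 = 3, Spring = 1*3 = 3.
Iteration 2: components of {Gizmo,Shaft,Spring} -> Bearing = 3*2 = 6, Washer = 3*1 = 3, Widget = 4*2 = 8.
Iteration 3: no further components; recursion stops.
SUM(need) = 1 + 3 + 4 + 3 + 6 + 8 + 3 = 28.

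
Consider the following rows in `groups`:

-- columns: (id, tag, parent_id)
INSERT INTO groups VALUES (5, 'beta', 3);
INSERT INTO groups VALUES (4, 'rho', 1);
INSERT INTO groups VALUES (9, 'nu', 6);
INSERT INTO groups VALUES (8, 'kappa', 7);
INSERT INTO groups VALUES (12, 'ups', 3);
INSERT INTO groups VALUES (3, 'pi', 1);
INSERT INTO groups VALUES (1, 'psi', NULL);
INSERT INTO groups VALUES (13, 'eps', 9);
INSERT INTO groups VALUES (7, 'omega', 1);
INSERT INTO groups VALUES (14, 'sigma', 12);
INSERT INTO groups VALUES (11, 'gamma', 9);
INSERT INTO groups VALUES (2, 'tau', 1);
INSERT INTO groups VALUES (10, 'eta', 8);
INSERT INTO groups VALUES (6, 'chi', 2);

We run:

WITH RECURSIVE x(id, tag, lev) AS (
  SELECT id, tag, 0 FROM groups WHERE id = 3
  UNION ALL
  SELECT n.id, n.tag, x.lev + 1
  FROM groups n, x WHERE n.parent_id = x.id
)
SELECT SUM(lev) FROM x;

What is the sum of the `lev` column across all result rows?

4

Base: id=3 (pi) at lev 0.
Iteration 1: rows with parent_id in {3} -> beta (id 5, lev 1), ups (id 12, lev 1).
Iteration 2: rows with parent_id in {5,12} -> sigma (id 14, lev 2).
Iteration 3: no rows with parent_id in {14}; recursion stops.
SUM(lev) = 0 + 1 + 1 + 2 = 4.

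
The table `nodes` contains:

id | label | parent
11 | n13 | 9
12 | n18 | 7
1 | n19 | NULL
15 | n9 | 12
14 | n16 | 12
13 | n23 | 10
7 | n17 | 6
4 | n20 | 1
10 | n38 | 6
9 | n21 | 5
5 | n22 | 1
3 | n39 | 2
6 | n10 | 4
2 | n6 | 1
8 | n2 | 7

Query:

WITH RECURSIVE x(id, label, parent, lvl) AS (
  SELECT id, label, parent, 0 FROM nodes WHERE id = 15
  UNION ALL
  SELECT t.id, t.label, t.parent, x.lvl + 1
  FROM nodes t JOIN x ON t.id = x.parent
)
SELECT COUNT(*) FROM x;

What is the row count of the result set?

6

Base: id=15 (n9), parent=12, lvl 0.
Iteration 1: join on id=12 -> n18 (id 12, parent=7, lvl 1).
Iteration 2: join on id=7 -> n17 (id 7, parent=6, lvl 2).
Iteration 3: join on id=6 -> n10 (id 6, parent=4, lvl 3).
Iteration 4: join on id=4 -> n20 (id 4, parent=1, lvl 4).
Iteration 5: join on id=1 -> n19 (id 1, parent=NULL, lvl 5).
Iteration 6: parent is NULL; no match; recursion stops.
Total rows emitted: 6.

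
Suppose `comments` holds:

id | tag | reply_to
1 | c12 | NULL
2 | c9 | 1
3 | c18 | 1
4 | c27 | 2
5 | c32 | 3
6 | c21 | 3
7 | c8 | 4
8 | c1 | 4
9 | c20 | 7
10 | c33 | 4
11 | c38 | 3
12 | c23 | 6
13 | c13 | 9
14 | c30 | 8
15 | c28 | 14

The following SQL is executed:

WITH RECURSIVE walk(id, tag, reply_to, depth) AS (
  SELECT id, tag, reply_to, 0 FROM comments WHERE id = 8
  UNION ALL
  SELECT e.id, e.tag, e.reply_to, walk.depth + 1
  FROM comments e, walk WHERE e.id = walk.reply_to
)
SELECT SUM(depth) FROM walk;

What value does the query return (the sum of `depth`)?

Base: id=8 (c1), reply_to=4, depth 0.
Iteration 1: join on id=4 -> c27 (id 4, reply_to=2, depth 1).
Iteration 2: join on id=2 -> c9 (id 2, reply_to=1, depth 2).
Iteration 3: join on id=1 -> c12 (id 1, reply_to=NULL, depth 3).
Iteration 4: reply_to is NULL; no match; recursion stops.
SUM(depth) = 0 + 1 + 2 + 3 = 6.

6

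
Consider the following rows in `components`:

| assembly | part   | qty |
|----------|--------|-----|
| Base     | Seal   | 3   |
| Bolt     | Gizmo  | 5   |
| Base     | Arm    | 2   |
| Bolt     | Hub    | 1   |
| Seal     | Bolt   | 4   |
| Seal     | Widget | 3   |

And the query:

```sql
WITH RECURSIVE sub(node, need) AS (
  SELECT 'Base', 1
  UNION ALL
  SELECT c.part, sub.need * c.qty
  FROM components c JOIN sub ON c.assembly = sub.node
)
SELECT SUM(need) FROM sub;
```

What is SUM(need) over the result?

99

Base: (Base, need=1).
Iteration 1: components of {Base} -> Arm = 1*2 = 2, Seal = 1*3 = 3.
Iteration 2: components of {Arm,Seal} -> Bolt = 3*4 = 12, Widget = 3*3 = 9.
Iteration 3: components of {Bolt,Widget} -> Gizmo = 12*5 = 60, Hub = 12*1 = 12.
Iteration 4: no further components; recursion stops.
SUM(need) = 1 + 3 + 2 + 12 + 9 + 60 + 12 = 99.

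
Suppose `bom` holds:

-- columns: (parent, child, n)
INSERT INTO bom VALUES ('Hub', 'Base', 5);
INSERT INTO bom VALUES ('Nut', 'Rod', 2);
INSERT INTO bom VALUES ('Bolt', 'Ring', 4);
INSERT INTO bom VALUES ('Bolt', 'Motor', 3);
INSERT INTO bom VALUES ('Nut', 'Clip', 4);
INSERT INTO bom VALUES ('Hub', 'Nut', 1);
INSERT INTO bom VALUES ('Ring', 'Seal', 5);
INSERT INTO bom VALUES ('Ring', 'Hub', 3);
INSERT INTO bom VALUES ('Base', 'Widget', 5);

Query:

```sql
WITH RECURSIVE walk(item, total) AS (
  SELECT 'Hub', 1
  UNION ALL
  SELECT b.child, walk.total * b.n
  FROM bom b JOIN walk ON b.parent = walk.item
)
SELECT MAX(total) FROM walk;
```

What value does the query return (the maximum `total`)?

Base: (Hub, total=1).
Iteration 1: components of {Hub} -> Base = 1*5 = 5, Nut = 1*1 = 1.
Iteration 2: components of {Base,Nut} -> Clip = 1*4 = 4, Rod = 1*2 = 2, Widget = 5*5 = 25.
Iteration 3: no further components; recursion stops.
total values: 1, 1, 5, 4, 2, 25; the maximum is 25.

25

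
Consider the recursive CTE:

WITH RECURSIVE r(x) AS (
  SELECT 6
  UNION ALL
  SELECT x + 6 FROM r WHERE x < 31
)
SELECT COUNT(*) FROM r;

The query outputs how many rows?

Base: x=6.
Iteration 1: 6 < 31 holds -> x = 6 + 6 = 12.
Iteration 2: 12 < 31 holds -> x = 12 + 6 = 18.
Iteration 3: 18 < 31 holds -> x = 18 + 6 = 24.
Iteration 4: 24 < 31 holds -> x = 24 + 6 = 30.
Iteration 5: 30 < 31 holds -> x = 30 + 6 = 36.
Iteration 6: 36 < 31 fails; recursion stops.
Total rows emitted: 6.

6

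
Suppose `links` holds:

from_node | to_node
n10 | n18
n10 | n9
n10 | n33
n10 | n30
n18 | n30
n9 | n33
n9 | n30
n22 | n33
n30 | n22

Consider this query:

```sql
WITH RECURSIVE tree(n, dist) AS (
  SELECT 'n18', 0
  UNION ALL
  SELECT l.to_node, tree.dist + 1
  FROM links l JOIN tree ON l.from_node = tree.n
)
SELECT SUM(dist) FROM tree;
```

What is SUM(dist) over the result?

Base: (n18, dist=0).
Iteration 1: edges from {n18} -> (n30, dist=1).
Iteration 2: edges from {n30} -> (n22, dist=2).
Iteration 3: edges from {n22} -> (n33, dist=3).
Iteration 4: no outgoing edges from {n33}; recursion stops.
SUM(dist) = 0 + 1 + 2 + 3 = 6.

6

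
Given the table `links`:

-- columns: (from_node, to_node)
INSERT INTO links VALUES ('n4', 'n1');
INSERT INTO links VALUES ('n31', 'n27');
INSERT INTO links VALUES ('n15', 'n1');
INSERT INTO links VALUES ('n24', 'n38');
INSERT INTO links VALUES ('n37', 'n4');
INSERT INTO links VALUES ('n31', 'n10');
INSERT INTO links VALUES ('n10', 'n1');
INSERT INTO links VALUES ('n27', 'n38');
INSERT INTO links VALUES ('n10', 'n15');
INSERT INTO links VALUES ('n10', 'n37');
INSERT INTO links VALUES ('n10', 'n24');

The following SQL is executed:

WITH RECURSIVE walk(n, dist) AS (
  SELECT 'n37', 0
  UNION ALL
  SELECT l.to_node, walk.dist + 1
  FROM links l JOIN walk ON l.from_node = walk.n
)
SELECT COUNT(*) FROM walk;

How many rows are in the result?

Base: (n37, dist=0).
Iteration 1: edges from {n37} -> (n4, dist=1).
Iteration 2: edges from {n4} -> (n1, dist=2).
Iteration 3: no outgoing edges from {n1}; recursion stops.
Total rows emitted: 3.

3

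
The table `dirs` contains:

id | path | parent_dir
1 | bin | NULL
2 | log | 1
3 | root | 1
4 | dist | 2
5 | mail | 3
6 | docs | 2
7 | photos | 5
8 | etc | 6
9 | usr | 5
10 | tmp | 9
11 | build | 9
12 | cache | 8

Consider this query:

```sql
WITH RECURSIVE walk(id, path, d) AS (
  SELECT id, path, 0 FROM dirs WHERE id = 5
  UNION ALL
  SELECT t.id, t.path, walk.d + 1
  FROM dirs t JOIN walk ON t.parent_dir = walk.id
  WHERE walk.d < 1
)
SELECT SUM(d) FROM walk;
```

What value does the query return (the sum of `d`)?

Base: id=5 (mail) at d 0.
Iteration 1: rows with parent_dir in {5} -> photos (id 7, d 1), usr (id 9, d 1).
Iteration 2: d < 1 fails for all current rows; recursion stops.
SUM(d) = 0 + 1 + 1 = 2.

2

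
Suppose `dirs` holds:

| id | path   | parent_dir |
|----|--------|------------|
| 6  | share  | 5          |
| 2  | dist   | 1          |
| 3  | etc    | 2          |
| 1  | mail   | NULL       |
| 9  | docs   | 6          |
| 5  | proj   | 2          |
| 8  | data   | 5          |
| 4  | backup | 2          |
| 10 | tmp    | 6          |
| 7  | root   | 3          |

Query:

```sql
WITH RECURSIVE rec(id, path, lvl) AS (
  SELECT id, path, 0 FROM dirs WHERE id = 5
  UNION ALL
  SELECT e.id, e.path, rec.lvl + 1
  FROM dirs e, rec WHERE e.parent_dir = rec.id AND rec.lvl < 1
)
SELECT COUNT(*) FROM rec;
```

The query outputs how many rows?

3

Base: id=5 (proj) at lvl 0.
Iteration 1: rows with parent_dir in {5} -> share (id 6, lvl 1), data (id 8, lvl 1).
Iteration 2: lvl < 1 fails for all current rows; recursion stops.
Total rows emitted: 3.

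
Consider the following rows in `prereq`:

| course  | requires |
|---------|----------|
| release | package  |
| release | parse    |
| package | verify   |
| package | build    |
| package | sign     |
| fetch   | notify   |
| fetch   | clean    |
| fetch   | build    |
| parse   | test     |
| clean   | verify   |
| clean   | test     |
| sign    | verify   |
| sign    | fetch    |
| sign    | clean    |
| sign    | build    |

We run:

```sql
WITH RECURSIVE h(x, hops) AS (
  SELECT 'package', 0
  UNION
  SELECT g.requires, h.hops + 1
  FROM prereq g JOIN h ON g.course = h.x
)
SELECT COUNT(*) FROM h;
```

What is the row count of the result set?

15

Base: (package, hops=0).
Iteration 1: edges from {package} -> (build, hops=1), (sign, hops=1), (verify, hops=1).
Iteration 2: edges from {build,sign,verify} -> (build, hops=2), (clean, hops=2), (fetch, hops=2), (verify, hops=2).
Iteration 3: edges from {build,clean,fetch,verify} -> (build, hops=3), (clean, hops=3), (notify, hops=3), (test, hops=3), (verify, hops=3).
Iteration 4: edges from {build,clean,notify,test,verify} -> (test, hops=4), (verify, hops=4).
Iteration 5: no outgoing edges from {test,verify}; recursion stops.
Total rows emitted: 15.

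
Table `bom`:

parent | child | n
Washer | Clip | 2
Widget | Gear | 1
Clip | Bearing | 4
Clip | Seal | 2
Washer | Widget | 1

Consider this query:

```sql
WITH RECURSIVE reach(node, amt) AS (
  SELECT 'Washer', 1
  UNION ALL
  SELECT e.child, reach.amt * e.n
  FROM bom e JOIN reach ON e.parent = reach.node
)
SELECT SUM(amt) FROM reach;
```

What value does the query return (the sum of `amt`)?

17

Base: (Washer, amt=1).
Iteration 1: components of {Washer} -> Clip = 1*2 = 2, Widget = 1*1 = 1.
Iteration 2: components of {Clip,Widget} -> Bearing = 2*4 = 8, Gear = 1*1 = 1, Seal = 2*2 = 4.
Iteration 3: no further components; recursion stops.
SUM(amt) = 1 + 2 + 1 + 4 + 8 + 1 = 17.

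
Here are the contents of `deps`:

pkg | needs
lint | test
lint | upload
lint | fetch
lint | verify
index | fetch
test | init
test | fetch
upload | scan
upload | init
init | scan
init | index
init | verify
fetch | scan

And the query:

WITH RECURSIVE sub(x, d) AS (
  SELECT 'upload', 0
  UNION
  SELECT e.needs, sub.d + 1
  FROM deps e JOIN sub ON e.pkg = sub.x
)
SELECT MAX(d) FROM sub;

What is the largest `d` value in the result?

4

Base: (upload, d=0).
Iteration 1: edges from {upload} -> (init, d=1), (scan, d=1).
Iteration 2: edges from {init,scan} -> (index, d=2), (scan, d=2), (verify, d=2).
Iteration 3: edges from {index,scan,verify} -> (fetch, d=3).
Iteration 4: edges from {fetch} -> (scan, d=4).
Iteration 5: no outgoing edges from {scan}; recursion stops.
d values: 0, 1, 1, 2, 2, 2, 3, 4; the maximum is 4.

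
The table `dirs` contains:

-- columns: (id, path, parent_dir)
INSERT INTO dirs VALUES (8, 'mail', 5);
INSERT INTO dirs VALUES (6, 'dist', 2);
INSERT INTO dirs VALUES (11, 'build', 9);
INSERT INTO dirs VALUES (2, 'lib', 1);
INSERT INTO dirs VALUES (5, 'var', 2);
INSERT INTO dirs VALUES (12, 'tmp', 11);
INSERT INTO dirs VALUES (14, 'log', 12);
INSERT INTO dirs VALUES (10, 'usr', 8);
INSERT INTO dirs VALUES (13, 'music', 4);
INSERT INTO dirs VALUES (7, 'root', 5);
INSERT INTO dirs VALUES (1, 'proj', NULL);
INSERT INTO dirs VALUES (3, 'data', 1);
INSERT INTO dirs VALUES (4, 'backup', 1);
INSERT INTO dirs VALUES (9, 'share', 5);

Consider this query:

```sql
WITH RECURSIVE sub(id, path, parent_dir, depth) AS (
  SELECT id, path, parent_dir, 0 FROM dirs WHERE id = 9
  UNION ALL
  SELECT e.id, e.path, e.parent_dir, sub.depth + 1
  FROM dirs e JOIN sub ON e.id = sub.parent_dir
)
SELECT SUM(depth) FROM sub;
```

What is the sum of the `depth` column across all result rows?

6

Base: id=9 (share), parent_dir=5, depth 0.
Iteration 1: join on id=5 -> var (id 5, parent_dir=2, depth 1).
Iteration 2: join on id=2 -> lib (id 2, parent_dir=1, depth 2).
Iteration 3: join on id=1 -> proj (id 1, parent_dir=NULL, depth 3).
Iteration 4: parent_dir is NULL; no match; recursion stops.
SUM(depth) = 0 + 1 + 2 + 3 = 6.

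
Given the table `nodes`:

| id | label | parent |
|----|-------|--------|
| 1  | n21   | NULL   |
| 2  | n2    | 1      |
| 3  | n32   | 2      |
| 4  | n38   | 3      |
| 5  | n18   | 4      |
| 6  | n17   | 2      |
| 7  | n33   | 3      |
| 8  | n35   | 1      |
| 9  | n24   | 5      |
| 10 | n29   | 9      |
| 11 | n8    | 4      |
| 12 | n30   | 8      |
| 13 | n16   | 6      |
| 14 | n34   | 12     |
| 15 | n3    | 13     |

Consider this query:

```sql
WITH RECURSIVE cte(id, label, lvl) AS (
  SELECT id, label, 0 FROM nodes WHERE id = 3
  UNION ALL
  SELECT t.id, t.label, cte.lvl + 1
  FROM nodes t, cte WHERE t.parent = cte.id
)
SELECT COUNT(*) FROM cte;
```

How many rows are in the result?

7

Base: id=3 (n32) at lvl 0.
Iteration 1: rows with parent in {3} -> n38 (id 4, lvl 1), n33 (id 7, lvl 1).
Iteration 2: rows with parent in {4,7} -> n18 (id 5, lvl 2), n8 (id 11, lvl 2).
Iteration 3: rows with parent in {5,11} -> n24 (id 9, lvl 3).
Iteration 4: rows with parent in {9} -> n29 (id 10, lvl 4).
Iteration 5: no rows with parent in {10}; recursion stops.
Total rows emitted: 7.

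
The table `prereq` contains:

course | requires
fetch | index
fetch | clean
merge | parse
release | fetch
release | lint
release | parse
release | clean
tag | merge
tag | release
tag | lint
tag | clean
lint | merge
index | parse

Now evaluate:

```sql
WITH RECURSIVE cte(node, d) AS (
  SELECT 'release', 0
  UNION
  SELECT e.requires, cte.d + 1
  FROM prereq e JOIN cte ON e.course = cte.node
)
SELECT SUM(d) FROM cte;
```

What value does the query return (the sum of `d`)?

Base: (release, d=0).
Iteration 1: edges from {release} -> (clean, d=1), (fetch, d=1), (lint, d=1), (parse, d=1).
Iteration 2: edges from {clean,fetch,lint,parse} -> (clean, d=2), (index, d=2), (merge, d=2).
Iteration 3: edges from {clean,index,merge} -> (parse, d=3). [UNION drops 1 duplicate row(s)]
Iteration 4: no outgoing edges from {parse}; recursion stops.
SUM(d) = 0 + 1 + 1 + 1 + 1 + 2 + 2 + 2 + 3 = 13.

13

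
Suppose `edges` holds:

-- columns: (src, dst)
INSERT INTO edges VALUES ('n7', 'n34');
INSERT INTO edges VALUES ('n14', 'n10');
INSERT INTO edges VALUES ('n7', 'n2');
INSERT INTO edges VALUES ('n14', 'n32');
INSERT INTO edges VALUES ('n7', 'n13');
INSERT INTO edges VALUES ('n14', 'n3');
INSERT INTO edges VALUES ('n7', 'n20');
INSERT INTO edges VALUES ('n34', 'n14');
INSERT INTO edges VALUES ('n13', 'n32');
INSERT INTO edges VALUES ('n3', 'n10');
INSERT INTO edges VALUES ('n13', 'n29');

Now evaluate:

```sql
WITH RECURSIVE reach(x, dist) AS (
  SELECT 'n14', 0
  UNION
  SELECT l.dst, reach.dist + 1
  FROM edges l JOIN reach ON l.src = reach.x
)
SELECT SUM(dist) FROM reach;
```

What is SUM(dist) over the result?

Base: (n14, dist=0).
Iteration 1: edges from {n14} -> (n10, dist=1), (n3, dist=1), (n32, dist=1).
Iteration 2: edges from {n10,n3,n32} -> (n10, dist=2).
Iteration 3: no outgoing edges from {n10}; recursion stops.
SUM(dist) = 0 + 1 + 1 + 1 + 2 = 5.

5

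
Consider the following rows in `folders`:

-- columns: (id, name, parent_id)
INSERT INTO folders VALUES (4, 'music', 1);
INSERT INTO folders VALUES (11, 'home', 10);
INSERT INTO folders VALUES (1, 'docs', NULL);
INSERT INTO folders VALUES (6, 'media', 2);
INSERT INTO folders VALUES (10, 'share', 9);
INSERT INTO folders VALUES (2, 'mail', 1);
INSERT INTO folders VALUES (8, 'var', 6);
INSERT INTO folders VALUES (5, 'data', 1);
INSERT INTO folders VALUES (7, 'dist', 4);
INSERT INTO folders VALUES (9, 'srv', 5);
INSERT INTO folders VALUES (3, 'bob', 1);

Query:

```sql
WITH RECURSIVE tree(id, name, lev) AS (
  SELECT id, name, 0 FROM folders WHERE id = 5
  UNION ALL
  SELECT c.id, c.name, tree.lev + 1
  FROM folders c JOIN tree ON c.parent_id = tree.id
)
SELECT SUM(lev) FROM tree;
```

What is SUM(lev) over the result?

6

Base: id=5 (data) at lev 0.
Iteration 1: rows with parent_id in {5} -> srv (id 9, lev 1).
Iteration 2: rows with parent_id in {9} -> share (id 10, lev 2).
Iteration 3: rows with parent_id in {10} -> home (id 11, lev 3).
Iteration 4: no rows with parent_id in {11}; recursion stops.
SUM(lev) = 0 + 1 + 2 + 3 = 6.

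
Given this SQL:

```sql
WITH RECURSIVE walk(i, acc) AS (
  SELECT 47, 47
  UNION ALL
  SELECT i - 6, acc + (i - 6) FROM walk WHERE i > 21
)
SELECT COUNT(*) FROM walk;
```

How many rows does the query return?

Base: i=47, acc=47.
Iteration 1: 47 > 21 holds -> i = 47 - 6 = 41, acc = 47 + 41 = 88.
Iteration 2: 41 > 21 holds -> i = 41 - 6 = 35, acc = 88 + 35 = 123.
Iteration 3: 35 > 21 holds -> i = 35 - 6 = 29, acc = 123 + 29 = 152.
Iteration 4: 29 > 21 holds -> i = 29 - 6 = 23, acc = 152 + 23 = 175.
Iteration 5: 23 > 21 holds -> i = 23 - 6 = 17, acc = 175 + 17 = 192.
Iteration 6: 17 > 21 fails; recursion stops.
Total rows emitted: 6.

6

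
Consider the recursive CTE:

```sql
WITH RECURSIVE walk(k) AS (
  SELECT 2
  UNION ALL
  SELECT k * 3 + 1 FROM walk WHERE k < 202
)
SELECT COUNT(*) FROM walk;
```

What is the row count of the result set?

Base: k=2.
Iteration 1: 2 < 202 holds -> k = 2 * 3 + 1 = 7.
Iteration 2: 7 < 202 holds -> k = 7 * 3 + 1 = 22.
Iteration 3: 22 < 202 holds -> k = 22 * 3 + 1 = 67.
Iteration 4: 67 < 202 holds -> k = 67 * 3 + 1 = 202.
Iteration 5: 202 < 202 fails; recursion stops.
Total rows emitted: 5.

5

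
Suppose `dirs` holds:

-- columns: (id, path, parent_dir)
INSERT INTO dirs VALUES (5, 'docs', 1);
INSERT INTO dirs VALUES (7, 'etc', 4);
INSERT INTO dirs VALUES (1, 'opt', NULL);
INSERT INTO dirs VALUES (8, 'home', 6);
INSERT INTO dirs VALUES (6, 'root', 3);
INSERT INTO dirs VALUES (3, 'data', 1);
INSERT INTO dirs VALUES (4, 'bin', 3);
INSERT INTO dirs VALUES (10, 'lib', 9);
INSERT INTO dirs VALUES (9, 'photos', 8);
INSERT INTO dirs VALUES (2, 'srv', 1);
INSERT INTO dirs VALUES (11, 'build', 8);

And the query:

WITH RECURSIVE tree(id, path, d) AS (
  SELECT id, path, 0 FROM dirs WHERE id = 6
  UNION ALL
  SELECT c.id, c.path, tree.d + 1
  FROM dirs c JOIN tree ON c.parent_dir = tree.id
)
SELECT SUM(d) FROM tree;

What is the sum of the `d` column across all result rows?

8

Base: id=6 (root) at d 0.
Iteration 1: rows with parent_dir in {6} -> home (id 8, d 1).
Iteration 2: rows with parent_dir in {8} -> photos (id 9, d 2), build (id 11, d 2).
Iteration 3: rows with parent_dir in {9,11} -> lib (id 10, d 3).
Iteration 4: no rows with parent_dir in {10}; recursion stops.
SUM(d) = 0 + 1 + 2 + 2 + 3 = 8.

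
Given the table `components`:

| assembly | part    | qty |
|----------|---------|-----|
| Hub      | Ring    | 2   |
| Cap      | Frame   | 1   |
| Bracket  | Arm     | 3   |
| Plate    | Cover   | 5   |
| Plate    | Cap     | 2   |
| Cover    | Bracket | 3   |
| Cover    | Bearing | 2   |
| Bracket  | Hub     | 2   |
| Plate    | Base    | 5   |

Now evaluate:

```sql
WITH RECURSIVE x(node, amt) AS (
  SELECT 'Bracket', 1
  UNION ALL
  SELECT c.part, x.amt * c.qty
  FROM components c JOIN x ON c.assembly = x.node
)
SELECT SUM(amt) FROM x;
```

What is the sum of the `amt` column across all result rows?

10

Base: (Bracket, amt=1).
Iteration 1: components of {Bracket} -> Arm = 1*3 = 3, Hub = 1*2 = 2.
Iteration 2: components of {Arm,Hub} -> Ring = 2*2 = 4.
Iteration 3: no further components; recursion stops.
SUM(amt) = 1 + 2 + 3 + 4 = 10.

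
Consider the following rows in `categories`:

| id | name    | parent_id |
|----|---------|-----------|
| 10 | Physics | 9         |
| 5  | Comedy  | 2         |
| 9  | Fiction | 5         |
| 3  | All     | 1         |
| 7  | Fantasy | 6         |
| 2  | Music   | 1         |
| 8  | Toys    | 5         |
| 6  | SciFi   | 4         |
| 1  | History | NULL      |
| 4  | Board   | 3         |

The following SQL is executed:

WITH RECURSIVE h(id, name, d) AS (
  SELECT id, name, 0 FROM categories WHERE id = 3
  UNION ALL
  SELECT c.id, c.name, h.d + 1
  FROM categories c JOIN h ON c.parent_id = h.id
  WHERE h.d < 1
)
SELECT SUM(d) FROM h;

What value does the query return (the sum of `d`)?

1

Base: id=3 (All) at d 0.
Iteration 1: rows with parent_id in {3} -> Board (id 4, d 1).
Iteration 2: d < 1 fails for all current rows; recursion stops.
SUM(d) = 0 + 1 = 1.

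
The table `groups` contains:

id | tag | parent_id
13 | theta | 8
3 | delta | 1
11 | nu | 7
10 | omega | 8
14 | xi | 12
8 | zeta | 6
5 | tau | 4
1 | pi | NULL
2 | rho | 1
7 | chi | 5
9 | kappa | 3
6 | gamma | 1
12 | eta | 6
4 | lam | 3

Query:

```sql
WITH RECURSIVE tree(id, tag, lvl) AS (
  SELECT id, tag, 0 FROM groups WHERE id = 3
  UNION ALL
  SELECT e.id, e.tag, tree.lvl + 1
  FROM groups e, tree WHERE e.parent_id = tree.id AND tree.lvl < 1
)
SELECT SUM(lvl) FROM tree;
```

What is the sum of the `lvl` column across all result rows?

Base: id=3 (delta) at lvl 0.
Iteration 1: rows with parent_id in {3} -> lam (id 4, lvl 1), kappa (id 9, lvl 1).
Iteration 2: lvl < 1 fails for all current rows; recursion stops.
SUM(lvl) = 0 + 1 + 1 = 2.

2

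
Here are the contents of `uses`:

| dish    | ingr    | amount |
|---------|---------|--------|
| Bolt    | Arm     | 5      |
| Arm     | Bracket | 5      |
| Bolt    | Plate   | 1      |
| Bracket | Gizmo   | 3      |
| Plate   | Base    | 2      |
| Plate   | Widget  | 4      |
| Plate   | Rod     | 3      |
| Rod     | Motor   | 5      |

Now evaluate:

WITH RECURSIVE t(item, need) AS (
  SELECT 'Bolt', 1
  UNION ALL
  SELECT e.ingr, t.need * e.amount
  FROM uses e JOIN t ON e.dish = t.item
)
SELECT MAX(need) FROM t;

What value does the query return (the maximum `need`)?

Base: (Bolt, need=1).
Iteration 1: components of {Bolt} -> Arm = 1*5 = 5, Plate = 1*1 = 1.
Iteration 2: components of {Arm,Plate} -> Base = 1*2 = 2, Bracket = 5*5 = 25, Rod = 1*3 = 3, Widget = 1*4 = 4.
Iteration 3: components of {Base,Bracket,Rod,Widget} -> Gizmo = 25*3 = 75, Motor = 3*5 = 15.
Iteration 4: no further components; recursion stops.
need values: 1, 5, 1, 25, 2, 4, 3, 75, 15; the maximum is 75.

75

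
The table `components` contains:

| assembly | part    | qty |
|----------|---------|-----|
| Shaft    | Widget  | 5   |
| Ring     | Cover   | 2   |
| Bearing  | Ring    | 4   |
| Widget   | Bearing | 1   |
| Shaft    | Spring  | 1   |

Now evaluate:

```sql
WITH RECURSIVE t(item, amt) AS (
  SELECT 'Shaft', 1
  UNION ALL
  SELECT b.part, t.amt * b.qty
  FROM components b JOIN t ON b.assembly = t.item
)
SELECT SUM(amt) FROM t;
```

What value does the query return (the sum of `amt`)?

72

Base: (Shaft, amt=1).
Iteration 1: components of {Shaft} -> Spring = 1*1 = 1, Widget = 1*5 = 5.
Iteration 2: components of {Spring,Widget} -> Bearing = 5*1 = 5.
Iteration 3: components of {Bearing} -> Ring = 5*4 = 20.
Iteration 4: components of {Ring} -> Cover = 20*2 = 40.
Iteration 5: no further components; recursion stops.
SUM(amt) = 1 + 5 + 1 + 5 + 20 + 40 = 72.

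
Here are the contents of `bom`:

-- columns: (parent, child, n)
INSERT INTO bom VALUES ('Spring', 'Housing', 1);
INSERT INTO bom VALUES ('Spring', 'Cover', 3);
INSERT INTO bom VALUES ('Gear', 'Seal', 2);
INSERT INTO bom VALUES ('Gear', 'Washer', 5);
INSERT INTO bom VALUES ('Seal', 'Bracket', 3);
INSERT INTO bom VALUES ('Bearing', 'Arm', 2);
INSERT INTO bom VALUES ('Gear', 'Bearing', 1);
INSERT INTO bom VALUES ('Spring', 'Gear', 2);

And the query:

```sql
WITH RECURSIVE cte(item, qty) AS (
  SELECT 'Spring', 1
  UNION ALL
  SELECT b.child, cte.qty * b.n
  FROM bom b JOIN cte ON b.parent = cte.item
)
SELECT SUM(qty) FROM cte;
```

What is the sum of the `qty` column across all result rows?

39

Base: (Spring, qty=1).
Iteration 1: components of {Spring} -> Cover = 1*3 = 3, Gear = 1*2 = 2, Housing = 1*1 = 1.
Iteration 2: components of {Cover,Gear,Housing} -> Bearing = 2*1 = 2, Seal = 2*2 = 4, Washer = 2*5 = 10.
Iteration 3: components of {Bearing,Seal,Washer} -> Arm = 2*2 = 4, Bracket = 4*3 = 12.
Iteration 4: no further components; recursion stops.
SUM(qty) = 1 + 2 + 3 + 1 + 10 + 2 + 4 + 4 + 12 = 39.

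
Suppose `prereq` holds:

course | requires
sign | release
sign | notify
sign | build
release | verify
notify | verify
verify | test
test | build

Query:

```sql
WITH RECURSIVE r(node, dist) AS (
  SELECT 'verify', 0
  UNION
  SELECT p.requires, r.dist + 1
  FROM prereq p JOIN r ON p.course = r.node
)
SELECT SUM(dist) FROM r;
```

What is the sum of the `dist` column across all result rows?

3

Base: (verify, dist=0).
Iteration 1: edges from {verify} -> (test, dist=1).
Iteration 2: edges from {test} -> (build, dist=2).
Iteration 3: no outgoing edges from {build}; recursion stops.
SUM(dist) = 0 + 1 + 2 = 3.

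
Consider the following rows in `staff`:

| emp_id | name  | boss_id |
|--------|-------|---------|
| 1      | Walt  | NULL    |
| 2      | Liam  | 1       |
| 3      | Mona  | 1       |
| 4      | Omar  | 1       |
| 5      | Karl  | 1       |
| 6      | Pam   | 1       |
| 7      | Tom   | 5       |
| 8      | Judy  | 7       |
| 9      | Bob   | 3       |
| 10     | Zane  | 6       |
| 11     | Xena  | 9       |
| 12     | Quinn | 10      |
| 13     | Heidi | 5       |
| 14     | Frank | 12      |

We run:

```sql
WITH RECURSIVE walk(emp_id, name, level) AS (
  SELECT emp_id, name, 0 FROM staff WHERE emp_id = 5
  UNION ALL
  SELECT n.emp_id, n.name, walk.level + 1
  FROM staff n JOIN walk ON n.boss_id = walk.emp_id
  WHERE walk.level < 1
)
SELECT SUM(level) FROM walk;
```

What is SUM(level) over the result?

Base: emp_id=5 (Karl) at level 0.
Iteration 1: rows with boss_id in {5} -> Tom (id 7, level 1), Heidi (id 13, level 1).
Iteration 2: level < 1 fails for all current rows; recursion stops.
SUM(level) = 0 + 1 + 1 = 2.

2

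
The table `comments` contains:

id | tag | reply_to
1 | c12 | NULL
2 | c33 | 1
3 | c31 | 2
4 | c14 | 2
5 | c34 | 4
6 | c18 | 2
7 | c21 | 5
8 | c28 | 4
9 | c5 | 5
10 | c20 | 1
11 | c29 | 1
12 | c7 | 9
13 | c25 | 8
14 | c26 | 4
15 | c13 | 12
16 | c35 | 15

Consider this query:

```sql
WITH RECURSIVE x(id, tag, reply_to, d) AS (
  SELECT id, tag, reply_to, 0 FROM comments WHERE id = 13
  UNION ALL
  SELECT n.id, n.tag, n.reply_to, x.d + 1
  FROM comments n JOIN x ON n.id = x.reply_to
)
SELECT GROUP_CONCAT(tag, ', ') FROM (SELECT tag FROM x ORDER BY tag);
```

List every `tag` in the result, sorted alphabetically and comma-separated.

Base: id=13 (c25), reply_to=8, d 0.
Iteration 1: join on id=8 -> c28 (id 8, reply_to=4, d 1).
Iteration 2: join on id=4 -> c14 (id 4, reply_to=2, d 2).
Iteration 3: join on id=2 -> c33 (id 2, reply_to=1, d 3).
Iteration 4: join on id=1 -> c12 (id 1, reply_to=NULL, d 4).
Iteration 5: reply_to is NULL; no match; recursion stops.

c12, c14, c25, c28, c33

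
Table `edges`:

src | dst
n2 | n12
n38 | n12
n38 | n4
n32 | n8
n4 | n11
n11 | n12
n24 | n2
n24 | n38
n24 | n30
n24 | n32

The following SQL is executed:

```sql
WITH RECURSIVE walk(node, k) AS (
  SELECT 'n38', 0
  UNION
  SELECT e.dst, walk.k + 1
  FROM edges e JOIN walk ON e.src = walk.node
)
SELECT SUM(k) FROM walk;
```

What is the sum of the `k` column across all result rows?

Base: (n38, k=0).
Iteration 1: edges from {n38} -> (n12, k=1), (n4, k=1).
Iteration 2: edges from {n12,n4} -> (n11, k=2).
Iteration 3: edges from {n11} -> (n12, k=3).
Iteration 4: no outgoing edges from {n12}; recursion stops.
SUM(k) = 0 + 1 + 1 + 2 + 3 = 7.

7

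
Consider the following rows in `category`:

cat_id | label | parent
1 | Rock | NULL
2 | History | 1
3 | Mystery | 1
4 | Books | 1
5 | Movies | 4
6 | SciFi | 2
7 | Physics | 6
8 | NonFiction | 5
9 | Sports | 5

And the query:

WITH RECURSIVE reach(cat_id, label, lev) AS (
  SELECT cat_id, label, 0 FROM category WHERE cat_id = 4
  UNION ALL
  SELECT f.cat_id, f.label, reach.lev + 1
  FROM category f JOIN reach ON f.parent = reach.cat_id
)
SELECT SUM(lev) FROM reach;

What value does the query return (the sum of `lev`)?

Base: cat_id=4 (Books) at lev 0.
Iteration 1: rows with parent in {4} -> Movies (id 5, lev 1).
Iteration 2: rows with parent in {5} -> NonFiction (id 8, lev 2), Sports (id 9, lev 2).
Iteration 3: no rows with parent in {8,9}; recursion stops.
SUM(lev) = 0 + 1 + 2 + 2 = 5.

5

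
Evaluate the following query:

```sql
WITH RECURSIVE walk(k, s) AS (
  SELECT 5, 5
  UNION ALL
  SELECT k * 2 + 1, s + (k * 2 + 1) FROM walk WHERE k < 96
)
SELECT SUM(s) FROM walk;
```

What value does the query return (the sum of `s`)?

Base: k=5, s=5.
Iteration 1: 5 < 96 holds -> k = 5 * 2 + 1 = 11, s = 5 + 11 = 16.
Iteration 2: 11 < 96 holds -> k = 11 * 2 + 1 = 23, s = 16 + 23 = 39.
Iteration 3: 23 < 96 holds -> k = 23 * 2 + 1 = 47, s = 39 + 47 = 86.
Iteration 4: 47 < 96 holds -> k = 47 * 2 + 1 = 95, s = 86 + 95 = 181.
Iteration 5: 95 < 96 holds -> k = 95 * 2 + 1 = 191, s = 181 + 191 = 372.
Iteration 6: 191 < 96 fails; recursion stops.
SUM(s) = 5 + 16 + 39 + 86 + 181 + 372 = 699.

699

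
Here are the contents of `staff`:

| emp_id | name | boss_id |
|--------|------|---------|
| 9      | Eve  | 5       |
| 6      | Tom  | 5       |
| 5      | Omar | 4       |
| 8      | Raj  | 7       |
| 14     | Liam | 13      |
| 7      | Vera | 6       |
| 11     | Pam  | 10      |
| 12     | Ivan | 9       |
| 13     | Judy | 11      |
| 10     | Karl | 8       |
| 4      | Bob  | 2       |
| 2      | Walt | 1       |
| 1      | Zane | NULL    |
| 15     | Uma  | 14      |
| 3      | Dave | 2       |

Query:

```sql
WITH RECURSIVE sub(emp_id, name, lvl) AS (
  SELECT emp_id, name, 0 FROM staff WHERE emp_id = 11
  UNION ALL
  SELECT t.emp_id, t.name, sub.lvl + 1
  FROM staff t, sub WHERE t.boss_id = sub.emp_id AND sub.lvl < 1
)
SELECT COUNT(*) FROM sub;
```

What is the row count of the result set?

Base: emp_id=11 (Pam) at lvl 0.
Iteration 1: rows with boss_id in {11} -> Judy (id 13, lvl 1).
Iteration 2: lvl < 1 fails for all current rows; recursion stops.
Total rows emitted: 2.

2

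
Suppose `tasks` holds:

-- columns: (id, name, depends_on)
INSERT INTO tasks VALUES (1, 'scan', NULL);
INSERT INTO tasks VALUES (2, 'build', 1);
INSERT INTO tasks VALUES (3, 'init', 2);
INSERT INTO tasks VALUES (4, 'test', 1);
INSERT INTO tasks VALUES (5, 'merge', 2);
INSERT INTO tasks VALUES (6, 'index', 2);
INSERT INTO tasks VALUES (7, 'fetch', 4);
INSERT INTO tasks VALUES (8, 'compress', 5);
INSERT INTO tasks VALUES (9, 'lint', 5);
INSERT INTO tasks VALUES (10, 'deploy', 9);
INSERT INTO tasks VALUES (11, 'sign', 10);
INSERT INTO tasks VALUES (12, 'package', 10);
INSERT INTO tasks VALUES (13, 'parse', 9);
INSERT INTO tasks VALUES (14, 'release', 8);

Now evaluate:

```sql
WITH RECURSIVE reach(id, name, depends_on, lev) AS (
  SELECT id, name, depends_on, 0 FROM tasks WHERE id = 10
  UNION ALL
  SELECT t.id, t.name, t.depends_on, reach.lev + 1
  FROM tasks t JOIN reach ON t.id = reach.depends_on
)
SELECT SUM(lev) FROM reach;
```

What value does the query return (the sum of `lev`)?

10

Base: id=10 (deploy), depends_on=9, lev 0.
Iteration 1: join on id=9 -> lint (id 9, depends_on=5, lev 1).
Iteration 2: join on id=5 -> merge (id 5, depends_on=2, lev 2).
Iteration 3: join on id=2 -> build (id 2, depends_on=1, lev 3).
Iteration 4: join on id=1 -> scan (id 1, depends_on=NULL, lev 4).
Iteration 5: depends_on is NULL; no match; recursion stops.
SUM(lev) = 0 + 1 + 2 + 3 + 4 = 10.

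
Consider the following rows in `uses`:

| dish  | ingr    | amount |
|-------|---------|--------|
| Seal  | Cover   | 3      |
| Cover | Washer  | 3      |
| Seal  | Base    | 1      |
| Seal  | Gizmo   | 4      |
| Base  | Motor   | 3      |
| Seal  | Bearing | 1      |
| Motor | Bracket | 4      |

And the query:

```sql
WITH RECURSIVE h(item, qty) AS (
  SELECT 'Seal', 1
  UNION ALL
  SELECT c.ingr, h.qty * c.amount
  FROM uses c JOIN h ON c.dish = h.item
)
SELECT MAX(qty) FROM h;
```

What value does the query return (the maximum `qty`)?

12

Base: (Seal, qty=1).
Iteration 1: components of {Seal} -> Base = 1*1 = 1, Bearing = 1*1 = 1, Cover = 1*3 = 3, Gizmo = 1*4 = 4.
Iteration 2: components of {Base,Bearing,Cover,Gizmo} -> Motor = 1*3 = 3, Washer = 3*3 = 9.
Iteration 3: components of {Motor,Washer} -> Bracket = 3*4 = 12.
Iteration 4: no further components; recursion stops.
qty values: 1, 3, 1, 4, 1, 9, 3, 12; the maximum is 12.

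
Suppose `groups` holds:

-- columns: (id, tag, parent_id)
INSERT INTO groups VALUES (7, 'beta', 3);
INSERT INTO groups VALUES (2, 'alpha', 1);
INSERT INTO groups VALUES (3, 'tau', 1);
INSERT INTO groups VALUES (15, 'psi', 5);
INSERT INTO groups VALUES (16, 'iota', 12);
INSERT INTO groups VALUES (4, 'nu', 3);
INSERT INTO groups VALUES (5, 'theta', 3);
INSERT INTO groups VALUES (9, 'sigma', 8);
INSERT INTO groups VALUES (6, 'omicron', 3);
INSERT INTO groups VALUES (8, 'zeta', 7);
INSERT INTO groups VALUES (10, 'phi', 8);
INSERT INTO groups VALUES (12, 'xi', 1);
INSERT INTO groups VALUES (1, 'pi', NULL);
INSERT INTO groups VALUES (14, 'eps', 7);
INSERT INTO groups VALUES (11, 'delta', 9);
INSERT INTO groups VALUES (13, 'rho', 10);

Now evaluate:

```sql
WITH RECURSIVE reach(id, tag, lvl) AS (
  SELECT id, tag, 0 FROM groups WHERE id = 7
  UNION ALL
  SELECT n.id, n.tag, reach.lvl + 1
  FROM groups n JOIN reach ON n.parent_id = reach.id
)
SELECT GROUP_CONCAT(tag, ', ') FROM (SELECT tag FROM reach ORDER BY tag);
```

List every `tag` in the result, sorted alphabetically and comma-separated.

Base: id=7 (beta) at lvl 0.
Iteration 1: rows with parent_id in {7} -> zeta (id 8, lvl 1), eps (id 14, lvl 1).
Iteration 2: rows with parent_id in {8,14} -> sigma (id 9, lvl 2), phi (id 10, lvl 2).
Iteration 3: rows with parent_id in {9,10} -> delta (id 11, lvl 3), rho (id 13, lvl 3).
Iteration 4: no rows with parent_id in {11,13}; recursion stops.

beta, delta, eps, phi, rho, sigma, zeta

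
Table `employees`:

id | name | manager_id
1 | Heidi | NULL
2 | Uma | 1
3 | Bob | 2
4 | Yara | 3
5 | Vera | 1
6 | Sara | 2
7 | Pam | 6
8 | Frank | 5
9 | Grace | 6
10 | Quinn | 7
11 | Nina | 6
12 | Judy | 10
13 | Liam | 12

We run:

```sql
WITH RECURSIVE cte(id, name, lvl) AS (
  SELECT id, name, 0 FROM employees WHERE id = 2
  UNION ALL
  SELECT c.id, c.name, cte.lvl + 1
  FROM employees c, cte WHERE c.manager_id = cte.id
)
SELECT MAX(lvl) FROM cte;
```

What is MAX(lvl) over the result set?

Base: id=2 (Uma) at lvl 0.
Iteration 1: rows with manager_id in {2} -> Bob (id 3, lvl 1), Sara (id 6, lvl 1).
Iteration 2: rows with manager_id in {3,6} -> Yara (id 4, lvl 2), Pam (id 7, lvl 2), Grace (id 9, lvl 2), Nina (id 11, lvl 2).
Iteration 3: rows with manager_id in {4,7,9,11} -> Quinn (id 10, lvl 3).
Iteration 4: rows with manager_id in {10} -> Judy (id 12, lvl 4).
Iteration 5: rows with manager_id in {12} -> Liam (id 13, lvl 5).
Iteration 6: no rows with manager_id in {13}; recursion stops.
lvl values: 0, 1, 1, 2, 2, 2, 2, 3, 4, 5; the maximum is 5.

5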